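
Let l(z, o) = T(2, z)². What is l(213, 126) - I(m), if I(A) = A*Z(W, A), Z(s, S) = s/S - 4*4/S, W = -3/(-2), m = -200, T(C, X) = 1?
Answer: 31/2 ≈ 15.500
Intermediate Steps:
l(z, o) = 1 (l(z, o) = 1² = 1)
W = 3/2 (W = -3*(-½) = 3/2 ≈ 1.5000)
Z(s, S) = -16/S + s/S (Z(s, S) = s/S - 4*4/S = s/S - 16/S = -16/S + s/S)
I(A) = -29/2 (I(A) = A*((-16 + 3/2)/A) = A*(-29/2/A) = A*(-29/(2*A)) = -29/2)
l(213, 126) - I(m) = 1 - 1*(-29/2) = 1 + 29/2 = 31/2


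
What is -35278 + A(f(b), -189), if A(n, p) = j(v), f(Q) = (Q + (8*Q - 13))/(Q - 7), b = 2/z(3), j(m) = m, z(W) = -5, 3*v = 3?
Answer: -35277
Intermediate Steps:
v = 1 (v = (⅓)*3 = 1)
b = -⅖ (b = 2/(-5) = 2*(-⅕) = -⅖ ≈ -0.40000)
f(Q) = (-13 + 9*Q)/(-7 + Q) (f(Q) = (Q + (-13 + 8*Q))/(-7 + Q) = (-13 + 9*Q)/(-7 + Q))
A(n, p) = 1
-35278 + A(f(b), -189) = -35278 + 1 = -35277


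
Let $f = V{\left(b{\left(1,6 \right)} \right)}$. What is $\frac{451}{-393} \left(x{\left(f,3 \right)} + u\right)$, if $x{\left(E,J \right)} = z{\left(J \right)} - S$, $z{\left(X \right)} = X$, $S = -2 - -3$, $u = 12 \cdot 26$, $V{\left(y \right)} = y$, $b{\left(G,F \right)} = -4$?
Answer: $- \frac{141614}{393} \approx -360.34$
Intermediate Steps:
$f = -4$
$u = 312$
$S = 1$ ($S = -2 + 3 = 1$)
$x{\left(E,J \right)} = -1 + J$ ($x{\left(E,J \right)} = J - 1 = -1 + J$)
$\frac{451}{-393} \left(x{\left(f,3 \right)} + u\right) = \frac{451}{-393} \left(\left(-1 + 3\right) + 312\right) = 451 \left(- \frac{1}{393}\right) \left(2 + 312\right) = \left(- \frac{451}{393}\right) 314 = - \frac{141614}{393}$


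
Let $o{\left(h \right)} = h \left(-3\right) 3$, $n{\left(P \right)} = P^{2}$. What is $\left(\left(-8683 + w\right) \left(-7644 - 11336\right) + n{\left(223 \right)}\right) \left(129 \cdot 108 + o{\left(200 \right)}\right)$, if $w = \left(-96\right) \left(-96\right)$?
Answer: $-122128124652$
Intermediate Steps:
$w = 9216$
$o{\left(h \right)} = - 9 h$ ($o{\left(h \right)} = - 3 h 3 = - 9 h$)
$\left(\left(-8683 + w\right) \left(-7644 - 11336\right) + n{\left(223 \right)}\right) \left(129 \cdot 108 + o{\left(200 \right)}\right) = \left(\left(-8683 + 9216\right) \left(-7644 - 11336\right) + 223^{2}\right) \left(129 \cdot 108 - 1800\right) = \left(533 \left(-18980\right) + 49729\right) \left(13932 - 1800\right) = \left(-10116340 + 49729\right) 12132 = \left(-10066611\right) 12132 = -122128124652$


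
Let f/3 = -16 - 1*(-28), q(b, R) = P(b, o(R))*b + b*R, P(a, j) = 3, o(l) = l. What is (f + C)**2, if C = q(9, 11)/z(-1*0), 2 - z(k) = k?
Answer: 9801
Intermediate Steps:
z(k) = 2 - k
q(b, R) = 3*b + R*b (q(b, R) = 3*b + b*R = 3*b + R*b)
f = 36 (f = 3*(-16 - 1*(-28)) = 3*(-16 + 28) = 3*12 = 36)
C = 63 (C = (9*(3 + 11))/(2 - (-1)*0) = (9*14)/(2 - 1*0) = 126/(2 + 0) = 126/2 = 126*(1/2) = 63)
(f + C)**2 = (36 + 63)**2 = 99**2 = 9801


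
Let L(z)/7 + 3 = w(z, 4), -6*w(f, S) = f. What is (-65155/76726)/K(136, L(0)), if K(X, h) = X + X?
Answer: -65155/20869472 ≈ -0.0031220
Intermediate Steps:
w(f, S) = -f/6
L(z) = -21 - 7*z/6 (L(z) = -21 + 7*(-z/6) = -21 - 7*z/6)
K(X, h) = 2*X
(-65155/76726)/K(136, L(0)) = (-65155/76726)/((2*136)) = -65155*1/76726/272 = -65155/76726*1/272 = -65155/20869472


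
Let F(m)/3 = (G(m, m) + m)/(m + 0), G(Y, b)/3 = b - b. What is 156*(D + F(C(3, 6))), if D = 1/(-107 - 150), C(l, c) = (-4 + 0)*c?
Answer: 120120/257 ≈ 467.39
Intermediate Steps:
C(l, c) = -4*c
G(Y, b) = 0 (G(Y, b) = 3*(b - b) = 3*0 = 0)
F(m) = 3 (F(m) = 3*((0 + m)/(m + 0)) = 3*(m/m) = 3*1 = 3)
D = -1/257 (D = 1/(-257) = -1/257 ≈ -0.0038911)
156*(D + F(C(3, 6))) = 156*(-1/257 + 3) = 156*(770/257) = 120120/257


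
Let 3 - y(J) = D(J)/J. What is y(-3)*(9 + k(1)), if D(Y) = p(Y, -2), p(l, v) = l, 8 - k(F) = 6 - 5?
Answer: 32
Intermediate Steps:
k(F) = 7 (k(F) = 8 - (6 - 5) = 8 - 1*1 = 8 - 1 = 7)
D(Y) = Y
y(J) = 2 (y(J) = 3 - J/J = 3 - 1*1 = 3 - 1 = 2)
y(-3)*(9 + k(1)) = 2*(9 + 7) = 2*16 = 32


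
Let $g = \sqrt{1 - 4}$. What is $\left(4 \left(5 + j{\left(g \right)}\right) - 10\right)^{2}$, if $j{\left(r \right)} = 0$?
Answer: $100$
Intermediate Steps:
$g = i \sqrt{3}$ ($g = \sqrt{-3} = i \sqrt{3} \approx 1.732 i$)
$\left(4 \left(5 + j{\left(g \right)}\right) - 10\right)^{2} = \left(4 \left(5 + 0\right) - 10\right)^{2} = \left(4 \cdot 5 - 10\right)^{2} = \left(20 - 10\right)^{2} = 10^{2} = 100$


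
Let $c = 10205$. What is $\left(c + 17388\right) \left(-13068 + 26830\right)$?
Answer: $379734866$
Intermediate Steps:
$\left(c + 17388\right) \left(-13068 + 26830\right) = \left(10205 + 17388\right) \left(-13068 + 26830\right) = 27593 \cdot 13762 = 379734866$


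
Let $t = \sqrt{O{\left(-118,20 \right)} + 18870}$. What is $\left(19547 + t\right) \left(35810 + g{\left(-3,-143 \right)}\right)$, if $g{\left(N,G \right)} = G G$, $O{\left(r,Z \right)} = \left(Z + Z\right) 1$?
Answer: $1099694673 + 56259 \sqrt{18910} \approx 1.1074 \cdot 10^{9}$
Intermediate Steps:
$O{\left(r,Z \right)} = 2 Z$ ($O{\left(r,Z \right)} = 2 Z 1 = 2 Z$)
$g{\left(N,G \right)} = G^{2}$
$t = \sqrt{18910}$ ($t = \sqrt{2 \cdot 20 + 18870} = \sqrt{40 + 18870} = \sqrt{18910} \approx 137.51$)
$\left(19547 + t\right) \left(35810 + g{\left(-3,-143 \right)}\right) = \left(19547 + \sqrt{18910}\right) \left(35810 + \left(-143\right)^{2}\right) = \left(19547 + \sqrt{18910}\right) \left(35810 + 20449\right) = \left(19547 + \sqrt{18910}\right) 56259 = 1099694673 + 56259 \sqrt{18910}$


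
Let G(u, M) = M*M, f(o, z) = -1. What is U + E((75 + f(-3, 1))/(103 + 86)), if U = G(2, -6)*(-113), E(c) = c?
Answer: -768778/189 ≈ -4067.6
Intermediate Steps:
G(u, M) = M²
U = -4068 (U = (-6)²*(-113) = 36*(-113) = -4068)
U + E((75 + f(-3, 1))/(103 + 86)) = -4068 + (75 - 1)/(103 + 86) = -4068 + 74/189 = -768778/189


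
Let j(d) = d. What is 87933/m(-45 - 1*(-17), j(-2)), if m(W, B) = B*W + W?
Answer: 87933/28 ≈ 3140.5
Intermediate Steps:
m(W, B) = W + B*W
87933/m(-45 - 1*(-17), j(-2)) = 87933/(((-45 - 1*(-17))*(1 - 2))) = 87933/(((-45 + 17)*(-1))) = 87933/((-28*(-1))) = 87933/28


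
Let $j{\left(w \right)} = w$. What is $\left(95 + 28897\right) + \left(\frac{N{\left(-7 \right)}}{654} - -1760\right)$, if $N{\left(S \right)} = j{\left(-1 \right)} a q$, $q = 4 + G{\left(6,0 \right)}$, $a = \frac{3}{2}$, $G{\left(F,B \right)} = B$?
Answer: $\frac{3351967}{109} \approx 30752.0$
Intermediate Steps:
$a = \frac{3}{2}$ ($a = 3 \cdot \frac{1}{2} = \frac{3}{2} \approx 1.5$)
$q = 4$ ($q = 4 + 0 = 4$)
$N{\left(S \right)} = -6$ ($N{\left(S \right)} = \left(-1\right) \frac{3}{2} \cdot 4 = \left(- \frac{3}{2}\right) 4 = -6$)
$\left(95 + 28897\right) + \left(\frac{N{\left(-7 \right)}}{654} - -1760\right) = \left(95 + 28897\right) - \left(-1760 + \frac{6}{654}\right) = 28992 + \left(\left(-6\right) \frac{1}{654} + 1760\right) = 28992 + \left(- \frac{1}{109} + 1760\right) = 28992 + \frac{191839}{109} = \frac{3351967}{109}$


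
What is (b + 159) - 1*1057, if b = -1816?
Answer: -2714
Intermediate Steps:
(b + 159) - 1*1057 = (-1816 + 159) - 1*1057 = -1657 - 1057 = -2714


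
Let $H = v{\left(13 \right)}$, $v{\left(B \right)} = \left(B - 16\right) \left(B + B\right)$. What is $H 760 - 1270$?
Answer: $-60550$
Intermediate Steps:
$v{\left(B \right)} = 2 B \left(-16 + B\right)$ ($v{\left(B \right)} = \left(-16 + B\right) 2 B = 2 B \left(-16 + B\right)$)
$H = -78$ ($H = 2 \cdot 13 \left(-16 + 13\right) = 2 \cdot 13 \left(-3\right) = -78$)
$H 760 - 1270 = \left(-78\right) 760 - 1270 = -59280 - 1270 = -60550$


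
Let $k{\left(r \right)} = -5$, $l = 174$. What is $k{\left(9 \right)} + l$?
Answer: $169$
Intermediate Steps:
$k{\left(9 \right)} + l = -5 + 174 = 169$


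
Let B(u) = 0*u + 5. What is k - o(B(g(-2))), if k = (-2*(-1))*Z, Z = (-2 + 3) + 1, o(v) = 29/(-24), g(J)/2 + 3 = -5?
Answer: 125/24 ≈ 5.2083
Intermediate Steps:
g(J) = -16 (g(J) = -6 + 2*(-5) = -6 - 10 = -16)
B(u) = 5 (B(u) = 0 + 5 = 5)
o(v) = -29/24 (o(v) = 29*(-1/24) = -29/24)
Z = 2 (Z = 1 + 1 = 2)
k = 4 (k = -2*(-1)*2 = 2*2 = 4)
k - o(B(g(-2))) = 4 - 1*(-29/24) = 4 + 29/24 = 125/24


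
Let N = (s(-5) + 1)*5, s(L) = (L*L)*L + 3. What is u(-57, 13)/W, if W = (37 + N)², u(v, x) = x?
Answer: 13/322624 ≈ 4.0295e-5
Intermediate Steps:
s(L) = 3 + L³ (s(L) = L²*L + 3 = L³ + 3 = 3 + L³)
N = -605 (N = ((3 + (-5)³) + 1)*5 = ((3 - 125) + 1)*5 = (-122 + 1)*5 = -121*5 = -605)
W = 322624 (W = (37 - 605)² = (-568)² = 322624)
u(-57, 13)/W = 13/322624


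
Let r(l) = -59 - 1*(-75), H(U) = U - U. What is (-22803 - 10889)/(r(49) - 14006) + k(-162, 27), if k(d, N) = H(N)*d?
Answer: 16846/6995 ≈ 2.4083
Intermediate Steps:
H(U) = 0
r(l) = 16 (r(l) = -59 + 75 = 16)
k(d, N) = 0 (k(d, N) = 0*d = 0)
(-22803 - 10889)/(r(49) - 14006) + k(-162, 27) = (-22803 - 10889)/(16 - 14006) + 0 = -33692/(-13990) + 0 = -33692*(-1/13990) + 0 = 16846/6995 + 0 = 16846/6995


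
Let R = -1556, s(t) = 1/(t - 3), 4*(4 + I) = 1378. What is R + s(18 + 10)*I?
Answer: -77119/50 ≈ -1542.4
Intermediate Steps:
I = 681/2 (I = -4 + (¼)*1378 = -4 + 689/2 = 681/2 ≈ 340.50)
s(t) = 1/(-3 + t)
R + s(18 + 10)*I = -1556 + (681/2)/(-3 + (18 + 10)) = -1556 + (681/2)/(-3 + 28) = -1556 + (681/2)/25 = -1556 + (1/25)*(681/2) = -1556 + 681/50 = -77119/50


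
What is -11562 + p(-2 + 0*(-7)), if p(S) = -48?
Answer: -11610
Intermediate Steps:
-11562 + p(-2 + 0*(-7)) = -11562 - 48 = -11610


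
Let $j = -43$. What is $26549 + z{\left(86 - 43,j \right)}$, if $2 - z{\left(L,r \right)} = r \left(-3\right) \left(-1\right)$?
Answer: $26680$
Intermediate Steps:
$z{\left(L,r \right)} = 2 - 3 r$ ($z{\left(L,r \right)} = 2 - r \left(-3\right) \left(-1\right) = 2 - - 3 r \left(-1\right) = 2 - 3 r$)
$26549 + z{\left(86 - 43,j \right)} = 26549 + \left(2 - -129\right) = 26549 + \left(2 + 129\right) = 26549 + 131 = 26680$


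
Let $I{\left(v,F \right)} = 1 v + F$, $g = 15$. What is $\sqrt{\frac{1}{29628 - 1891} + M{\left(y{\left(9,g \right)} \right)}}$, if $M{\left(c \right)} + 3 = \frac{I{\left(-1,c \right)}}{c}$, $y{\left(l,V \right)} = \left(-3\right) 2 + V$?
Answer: $\frac{i \sqrt{14617232578}}{83211} \approx 1.453 i$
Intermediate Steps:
$I{\left(v,F \right)} = F + v$ ($I{\left(v,F \right)} = v + F = F + v$)
$y{\left(l,V \right)} = -6 + V$
$M{\left(c \right)} = -3 + \frac{-1 + c}{c}$ ($M{\left(c \right)} = -3 + \frac{c - 1}{c} = -3 + \frac{-1 + c}{c}$)
$\sqrt{\frac{1}{29628 - 1891} + M{\left(y{\left(9,g \right)} \right)}} = \sqrt{\frac{1}{29628 - 1891} - \left(2 + \frac{1}{-6 + 15}\right)} = \sqrt{\frac{1}{27737} - \frac{19}{9}} = \sqrt{- \frac{526994}{249633}} = \frac{i \sqrt{14617232578}}{83211}$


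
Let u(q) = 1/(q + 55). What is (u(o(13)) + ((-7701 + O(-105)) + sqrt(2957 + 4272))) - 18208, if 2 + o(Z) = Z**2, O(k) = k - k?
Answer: -5751797/222 + sqrt(7229) ≈ -25824.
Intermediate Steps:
O(k) = 0
o(Z) = -2 + Z**2
u(q) = 1/(55 + q)
(u(o(13)) + ((-7701 + O(-105)) + sqrt(2957 + 4272))) - 18208 = (1/(55 + (-2 + 13**2)) + ((-7701 + 0) + sqrt(2957 + 4272))) - 18208 = (1/(55 + (-2 + 169)) + (-7701 + sqrt(7229))) - 18208 = (1/(55 + 167) + (-7701 + sqrt(7229))) - 18208 = (1/222 + (-7701 + sqrt(7229))) - 18208 = (-1709621/222 + sqrt(7229)) - 18208 = -5751797/222 + sqrt(7229)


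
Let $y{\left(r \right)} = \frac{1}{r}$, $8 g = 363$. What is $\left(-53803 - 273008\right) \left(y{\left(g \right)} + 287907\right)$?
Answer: $- \frac{11385032995313}{121} \approx -9.4091 \cdot 10^{10}$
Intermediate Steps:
$g = \frac{363}{8}$ ($g = \frac{1}{8} \cdot 363 = \frac{363}{8} \approx 45.375$)
$\left(-53803 - 273008\right) \left(y{\left(g \right)} + 287907\right) = \left(-53803 - 273008\right) \left(\frac{1}{\frac{363}{8}} + 287907\right) = - 326811 \left(\frac{8}{363} + 287907\right) = \left(-326811\right) \frac{104510249}{363} = - \frac{11385032995313}{121}$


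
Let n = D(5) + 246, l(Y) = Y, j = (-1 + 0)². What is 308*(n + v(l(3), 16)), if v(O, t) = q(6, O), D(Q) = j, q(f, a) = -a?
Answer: 75152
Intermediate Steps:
j = 1 (j = (-1)² = 1)
D(Q) = 1
v(O, t) = -O
n = 247 (n = 1 + 246 = 247)
308*(n + v(l(3), 16)) = 308*(247 - 1*3) = 308*(247 - 3) = 308*244 = 75152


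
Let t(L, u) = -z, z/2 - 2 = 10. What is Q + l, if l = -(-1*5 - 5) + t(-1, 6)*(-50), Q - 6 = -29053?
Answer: -27837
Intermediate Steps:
z = 24 (z = 4 + 2*10 = 4 + 20 = 24)
t(L, u) = -24 (t(L, u) = -1*24 = -24)
Q = -29047 (Q = 6 - 29053 = -29047)
l = 1210 (l = -(-1*5 - 5) - 24*(-50) = -(-5 - 5) + 1200 = -1*(-10) + 1200 = 10 + 1200 = 1210)
Q + l = -29047 + 1210 = -27837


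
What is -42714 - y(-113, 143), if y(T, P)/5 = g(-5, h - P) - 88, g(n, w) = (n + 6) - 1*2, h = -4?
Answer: -42269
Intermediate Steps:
g(n, w) = 4 + n (g(n, w) = (6 + n) - 2 = 4 + n)
y(T, P) = -445 (y(T, P) = 5*((4 - 5) - 88) = 5*(-1 - 88) = 5*(-89) = -445)
-42714 - y(-113, 143) = -42714 - 1*(-445) = -42714 + 445 = -42269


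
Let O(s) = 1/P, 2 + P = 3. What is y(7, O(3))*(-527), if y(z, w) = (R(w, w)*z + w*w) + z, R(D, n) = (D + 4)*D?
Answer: -22661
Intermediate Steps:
P = 1 (P = -2 + 3 = 1)
R(D, n) = D*(4 + D) (R(D, n) = (4 + D)*D = D*(4 + D))
O(s) = 1 (O(s) = 1/1 = 1)
y(z, w) = z + w² + w*z*(4 + w) (y(z, w) = ((w*(4 + w))*z + w*w) + z = (w*z*(4 + w) + w²) + z = (w² + w*z*(4 + w)) + z = z + w² + w*z*(4 + w))
y(7, O(3))*(-527) = (7 + 1² + 1*7*(4 + 1))*(-527) = (7 + 1 + 1*7*5)*(-527) = (7 + 1 + 35)*(-527) = 43*(-527) = -22661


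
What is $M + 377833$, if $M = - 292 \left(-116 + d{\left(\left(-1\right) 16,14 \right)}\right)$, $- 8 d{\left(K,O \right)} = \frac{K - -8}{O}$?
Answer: $\frac{2881789}{7} \approx 4.1168 \cdot 10^{5}$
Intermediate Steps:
$d{\left(K,O \right)} = - \frac{8 + K}{8 O}$ ($d{\left(K,O \right)} = - \frac{\left(K - -8\right) \frac{1}{O}}{8} = - \frac{\left(K + 8\right) \frac{1}{O}}{8} = - \frac{\left(8 + K\right) \frac{1}{O}}{8} = - \frac{\frac{1}{O} \left(8 + K\right)}{8} = - \frac{8 + K}{8 O}$)
$M = \frac{236958}{7}$ ($M = - 292 \left(-116 + \frac{-8 - \left(-1\right) 16}{8 \cdot 14}\right) = - 292 \left(-116 + \frac{1}{8} \cdot \frac{1}{14} \left(-8 - -16\right)\right) = - 292 \left(-116 + \frac{1}{8} \cdot \frac{1}{14} \left(-8 + 16\right)\right) = - 292 \left(-116 + \frac{1}{8} \cdot \frac{1}{14} \cdot 8\right) = - 292 \left(-116 + \frac{1}{14}\right) = \left(-292\right) \left(- \frac{1623}{14}\right) = \frac{236958}{7} \approx 33851.0$)
$M + 377833 = \frac{236958}{7} + 377833 = \frac{2881789}{7}$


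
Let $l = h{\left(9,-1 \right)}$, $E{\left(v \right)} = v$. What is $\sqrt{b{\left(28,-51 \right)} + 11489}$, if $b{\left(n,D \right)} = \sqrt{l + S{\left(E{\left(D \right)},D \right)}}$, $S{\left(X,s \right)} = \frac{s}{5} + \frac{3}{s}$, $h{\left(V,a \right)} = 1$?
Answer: $\frac{\sqrt{83008025 + 85 i \sqrt{66895}}}{85} \approx 107.19 + 0.014194 i$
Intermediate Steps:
$S{\left(X,s \right)} = \frac{3}{s} + \frac{s}{5}$ ($S{\left(X,s \right)} = s \frac{1}{5} + \frac{3}{s} = \frac{s}{5} + \frac{3}{s} = \frac{3}{s} + \frac{s}{5}$)
$l = 1$
$b{\left(n,D \right)} = \sqrt{1 + \frac{3}{D} + \frac{D}{5}}$ ($b{\left(n,D \right)} = \sqrt{1 + \left(\frac{3}{D} + \frac{D}{5}\right)} = \sqrt{1 + \frac{3}{D} + \frac{D}{5}}$)
$\sqrt{b{\left(28,-51 \right)} + 11489} = \sqrt{\frac{\sqrt{25 + 5 \left(-51\right) + \frac{75}{-51}}}{5} + 11489} = \sqrt{\frac{\sqrt{25 - 255 + 75 \left(- \frac{1}{51}\right)}}{5} + 11489} = \sqrt{\frac{\sqrt{25 - 255 - \frac{25}{17}}}{5} + 11489} = \sqrt{\frac{\sqrt{- \frac{3935}{17}}}{5} + 11489} = \sqrt{\frac{\frac{1}{17} i \sqrt{66895}}{5} + 11489} = \sqrt{\frac{i \sqrt{66895}}{85} + 11489} = \sqrt{11489 + \frac{i \sqrt{66895}}{85}}$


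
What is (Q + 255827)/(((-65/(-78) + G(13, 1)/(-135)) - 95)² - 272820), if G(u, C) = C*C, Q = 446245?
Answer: -51181048800/19242045671 ≈ -2.6599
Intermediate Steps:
G(u, C) = C²
(Q + 255827)/(((-65/(-78) + G(13, 1)/(-135)) - 95)² - 272820) = (446245 + 255827)/(((-65/(-78) + 1²/(-135)) - 95)² - 272820) = 702072/(((-65*(-1/78) + 1*(-1/135)) - 95)² - 272820) = 702072/(((⅚ - 1/135) - 95)² - 272820) = 702072/((223/270 - 95)² - 272820) = 702072/((-25427/270)² - 272820) = 702072/(646532329/72900 - 272820) = 702072/(-19242045671/72900) = 702072*(-72900/19242045671) = -51181048800/19242045671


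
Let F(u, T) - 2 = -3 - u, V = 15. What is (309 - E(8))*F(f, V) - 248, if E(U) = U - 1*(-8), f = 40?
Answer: -12261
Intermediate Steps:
F(u, T) = -1 - u (F(u, T) = 2 + (-3 - u) = -1 - u)
E(U) = 8 + U (E(U) = U + 8 = 8 + U)
(309 - E(8))*F(f, V) - 248 = (309 - (8 + 8))*(-1 - 1*40) - 248 = (309 - 1*16)*(-1 - 40) - 248 = (309 - 16)*(-41) - 248 = 293*(-41) - 248 = -12013 - 248 = -12261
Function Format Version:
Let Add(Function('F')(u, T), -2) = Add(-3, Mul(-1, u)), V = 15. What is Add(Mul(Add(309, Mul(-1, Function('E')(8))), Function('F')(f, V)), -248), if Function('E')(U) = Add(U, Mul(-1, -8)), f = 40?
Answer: -12261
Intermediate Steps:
Function('F')(u, T) = Add(-1, Mul(-1, u)) (Function('F')(u, T) = Add(2, Add(-3, Mul(-1, u))) = Add(-1, Mul(-1, u)))
Function('E')(U) = Add(8, U) (Function('E')(U) = Add(U, 8) = Add(8, U))
Add(Mul(Add(309, Mul(-1, Function('E')(8))), Function('F')(f, V)), -248) = Add(Mul(Add(309, Mul(-1, Add(8, 8))), Add(-1, Mul(-1, 40))), -248) = Add(Mul(Add(309, Mul(-1, 16)), Add(-1, -40)), -248) = Add(Mul(Add(309, -16), -41), -248) = Add(Mul(293, -41), -248) = Add(-12013, -248) = -12261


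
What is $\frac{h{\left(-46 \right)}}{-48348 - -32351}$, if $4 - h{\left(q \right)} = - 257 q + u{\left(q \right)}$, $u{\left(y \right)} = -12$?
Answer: $\frac{11806}{15997} \approx 0.73801$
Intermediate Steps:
$h{\left(q \right)} = 16 + 257 q$ ($h{\left(q \right)} = 4 - \left(- 257 q - 12\right) = 4 - \left(-12 - 257 q\right) = 4 + \left(12 + 257 q\right) = 16 + 257 q$)
$\frac{h{\left(-46 \right)}}{-48348 - -32351} = \frac{16 + 257 \left(-46\right)}{-48348 - -32351} = \frac{16 - 11822}{-48348 + 32351} = - \frac{11806}{-15997} = \left(-11806\right) \left(- \frac{1}{15997}\right) = \frac{11806}{15997}$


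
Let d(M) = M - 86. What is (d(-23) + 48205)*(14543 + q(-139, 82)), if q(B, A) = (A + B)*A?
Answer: 474659424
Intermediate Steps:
q(B, A) = A*(A + B)
d(M) = -86 + M
(d(-23) + 48205)*(14543 + q(-139, 82)) = ((-86 - 23) + 48205)*(14543 + 82*(82 - 139)) = (-109 + 48205)*(14543 + 82*(-57)) = 48096*(14543 - 4674) = 48096*9869 = 474659424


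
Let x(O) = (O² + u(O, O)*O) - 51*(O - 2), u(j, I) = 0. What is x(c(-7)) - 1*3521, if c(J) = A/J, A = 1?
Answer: -167173/49 ≈ -3411.7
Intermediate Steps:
c(J) = 1/J
x(O) = 102 + O² - 51*O (x(O) = (O² + 0*O) - 51*(O - 2) = (O² + 0) - 51*(-2 + O) = O² + (102 - 51*O) = 102 + O² - 51*O)
x(c(-7)) - 1*3521 = (102 + (1/(-7))² - 51/(-7)) - 1*3521 = (102 + (-⅐)² - 51*(-⅐)) - 3521 = (102 + 1/49 + 51/7) - 3521 = 5356/49 - 3521 = -167173/49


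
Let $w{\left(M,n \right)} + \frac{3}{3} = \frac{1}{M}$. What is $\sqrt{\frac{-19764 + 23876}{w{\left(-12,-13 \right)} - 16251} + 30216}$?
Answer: $\frac{2 \sqrt{11492484015714}}{39005} \approx 173.83$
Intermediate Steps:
$w{\left(M,n \right)} = -1 + \frac{1}{M}$
$\sqrt{\frac{-19764 + 23876}{w{\left(-12,-13 \right)} - 16251} + 30216} = \sqrt{\frac{-19764 + 23876}{\frac{1 - -12}{-12} - 16251} + 30216} = \sqrt{\frac{4112}{- \frac{1 + 12}{12} - 16251} + 30216} = \sqrt{\frac{4112}{\left(- \frac{1}{12}\right) 13 - 16251} + 30216} = \sqrt{\frac{4112}{- \frac{13}{12} - 16251} + 30216} = \sqrt{\frac{4112}{- \frac{195025}{12}} + 30216} = \sqrt{4112 \left(- \frac{12}{195025}\right) + 30216} = \sqrt{- \frac{49344}{195025} + 30216} = \sqrt{\frac{5892826056}{195025}} = \frac{2 \sqrt{11492484015714}}{39005}$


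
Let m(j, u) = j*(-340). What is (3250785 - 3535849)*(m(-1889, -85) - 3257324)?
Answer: 745460604096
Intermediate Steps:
m(j, u) = -340*j
(3250785 - 3535849)*(m(-1889, -85) - 3257324) = (3250785 - 3535849)*(-340*(-1889) - 3257324) = -285064*(642260 - 3257324) = -285064*(-2615064) = 745460604096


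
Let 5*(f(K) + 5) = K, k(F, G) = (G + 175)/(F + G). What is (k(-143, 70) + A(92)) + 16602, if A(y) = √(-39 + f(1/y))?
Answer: 1211701/73 + I*√2327485/230 ≈ 16599.0 + 6.6331*I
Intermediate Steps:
k(F, G) = (175 + G)/(F + G)
f(K) = -5 + K/5
A(y) = √(-44 + 1/(5*y)) (A(y) = √(-39 + (-5 + 1/(5*y))) = √(-44 + 1/(5*y)))
(k(-143, 70) + A(92)) + 16602 = ((175 + 70)/(-143 + 70) + √(-1100 + 5/92)/5) + 16602 = (245/(-73) + √(-1100 + 5*(1/92))/5) + 16602 = (-1/73*245 + √(-1100 + 5/92)/5) + 16602 = (-245/73 + √(-101195/92)/5) + 16602 = (-245/73 + (I*√2327485/46)/5) + 16602 = (-245/73 + I*√2327485/230) + 16602 = 1211701/73 + I*√2327485/230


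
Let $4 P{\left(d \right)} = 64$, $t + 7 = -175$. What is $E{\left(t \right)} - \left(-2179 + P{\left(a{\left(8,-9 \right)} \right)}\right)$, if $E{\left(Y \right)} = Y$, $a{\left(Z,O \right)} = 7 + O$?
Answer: $1981$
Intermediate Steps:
$t = -182$ ($t = -7 - 175 = -182$)
$P{\left(d \right)} = 16$ ($P{\left(d \right)} = \frac{1}{4} \cdot 64 = 16$)
$E{\left(t \right)} - \left(-2179 + P{\left(a{\left(8,-9 \right)} \right)}\right) = -182 + \left(2179 - 16\right) = -182 + 2163 = 1981$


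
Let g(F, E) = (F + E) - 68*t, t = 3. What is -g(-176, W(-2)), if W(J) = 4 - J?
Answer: 374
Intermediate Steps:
g(F, E) = -204 + E + F (g(F, E) = (F + E) - 68*3 = (E + F) - 204 = -204 + E + F)
-g(-176, W(-2)) = -(-204 + (4 - 1*(-2)) - 176) = -(-204 + (4 + 2) - 176) = -(-204 + 6 - 176) = -1*(-374) = 374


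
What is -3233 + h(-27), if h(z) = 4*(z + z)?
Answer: -3449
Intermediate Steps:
h(z) = 8*z (h(z) = 4*(2*z) = 8*z)
-3233 + h(-27) = -3233 + 8*(-27) = -3233 - 216 = -3449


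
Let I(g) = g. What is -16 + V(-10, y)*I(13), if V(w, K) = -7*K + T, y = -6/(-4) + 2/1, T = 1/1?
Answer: -643/2 ≈ -321.50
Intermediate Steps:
T = 1
y = 7/2 (y = -6*(-1/4) + 2*1 = 3/2 + 2 = 7/2 ≈ 3.5000)
V(w, K) = 1 - 7*K (V(w, K) = -7*K + 1 = 1 - 7*K)
-16 + V(-10, y)*I(13) = -16 + (1 - 7*7/2)*13 = -16 + (1 - 49/2)*13 = -16 - 47/2*13 = -16 - 611/2 = -643/2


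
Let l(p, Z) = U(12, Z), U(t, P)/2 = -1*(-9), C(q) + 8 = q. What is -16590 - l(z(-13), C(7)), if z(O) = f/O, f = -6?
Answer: -16608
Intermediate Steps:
C(q) = -8 + q
U(t, P) = 18 (U(t, P) = 2*(-1*(-9)) = 2*9 = 18)
z(O) = -6/O
l(p, Z) = 18
-16590 - l(z(-13), C(7)) = -16590 - 1*18 = -16590 - 18 = -16608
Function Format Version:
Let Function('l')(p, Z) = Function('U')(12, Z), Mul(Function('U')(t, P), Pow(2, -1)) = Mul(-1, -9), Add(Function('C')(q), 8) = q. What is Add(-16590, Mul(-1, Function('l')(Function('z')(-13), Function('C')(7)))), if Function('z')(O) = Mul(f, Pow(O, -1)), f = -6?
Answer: -16608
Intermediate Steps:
Function('C')(q) = Add(-8, q)
Function('U')(t, P) = 18 (Function('U')(t, P) = Mul(2, Mul(-1, -9)) = Mul(2, 9) = 18)
Function('z')(O) = Mul(-6, Pow(O, -1))
Function('l')(p, Z) = 18
Add(-16590, Mul(-1, Function('l')(Function('z')(-13), Function('C')(7)))) = Add(-16590, Mul(-1, 18)) = Add(-16590, -18) = -16608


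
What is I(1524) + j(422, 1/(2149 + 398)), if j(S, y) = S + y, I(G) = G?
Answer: 4956463/2547 ≈ 1946.0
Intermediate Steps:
I(1524) + j(422, 1/(2149 + 398)) = 1524 + (422 + 1/(2149 + 398)) = 1524 + (422 + 1/2547) = 1524 + 1074835/2547 = 4956463/2547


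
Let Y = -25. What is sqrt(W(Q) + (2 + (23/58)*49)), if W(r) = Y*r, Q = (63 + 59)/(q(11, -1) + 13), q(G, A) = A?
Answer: 2*I*sqrt(440394)/87 ≈ 15.256*I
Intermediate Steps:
Q = 61/6 (Q = (63 + 59)/(-1 + 13) = 122/12 = 122*(1/12) = 61/6 ≈ 10.167)
W(r) = -25*r
sqrt(W(Q) + (2 + (23/58)*49)) = sqrt(-25*61/6 + (2 + (23/58)*49)) = sqrt(-1525/6 + (2 + (23*(1/58))*49)) = sqrt(-1525/6 + (2 + (23/58)*49)) = sqrt(-1525/6 + (2 + 1127/58)) = sqrt(-1525/6 + 1243/58) = sqrt(-20248/87) = 2*I*sqrt(440394)/87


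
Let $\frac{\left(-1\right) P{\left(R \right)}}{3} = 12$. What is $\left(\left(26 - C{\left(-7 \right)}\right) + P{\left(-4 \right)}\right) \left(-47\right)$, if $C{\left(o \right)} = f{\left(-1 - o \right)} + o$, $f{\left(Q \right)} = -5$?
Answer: $-94$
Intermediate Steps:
$P{\left(R \right)} = -36$ ($P{\left(R \right)} = \left(-3\right) 12 = -36$)
$C{\left(o \right)} = -5 + o$
$\left(\left(26 - C{\left(-7 \right)}\right) + P{\left(-4 \right)}\right) \left(-47\right) = \left(\left(26 - \left(-5 - 7\right)\right) - 36\right) \left(-47\right) = \left(\left(26 - -12\right) - 36\right) \left(-47\right) = \left(\left(26 + 12\right) - 36\right) \left(-47\right) = \left(38 - 36\right) \left(-47\right) = 2 \left(-47\right) = -94$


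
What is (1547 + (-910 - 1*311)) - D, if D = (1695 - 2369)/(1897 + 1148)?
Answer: 993344/3045 ≈ 326.22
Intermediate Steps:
D = -674/3045 ≈ -0.22135
(1547 + (-910 - 1*311)) - D = (1547 + (-910 - 1*311)) - 1*(-674/3045) = (1547 + (-910 - 311)) + 674/3045 = (1547 - 1221) + 674/3045 = 326 + 674/3045 = 993344/3045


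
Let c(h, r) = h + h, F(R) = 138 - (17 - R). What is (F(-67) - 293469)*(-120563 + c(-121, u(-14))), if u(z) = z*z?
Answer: 35445999075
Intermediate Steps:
F(R) = 121 + R (F(R) = 138 + (-17 + R) = 121 + R)
u(z) = z**2
c(h, r) = 2*h
(F(-67) - 293469)*(-120563 + c(-121, u(-14))) = ((121 - 67) - 293469)*(-120563 + 2*(-121)) = (54 - 293469)*(-120563 - 242) = -293415*(-120805) = 35445999075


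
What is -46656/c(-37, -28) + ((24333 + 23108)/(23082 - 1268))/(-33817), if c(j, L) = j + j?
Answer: 17208691483147/27294309406 ≈ 630.49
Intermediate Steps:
c(j, L) = 2*j
-46656/c(-37, -28) + ((24333 + 23108)/(23082 - 1268))/(-33817) = -46656/(2*(-37)) + ((24333 + 23108)/(23082 - 1268))/(-33817) = -46656/(-74) + (47441/21814)*(-1/33817) = -46656*(-1/74) + (47441*(1/21814))*(-1/33817) = 23328/37 + (47441/21814)*(-1/33817) = 23328/37 - 47441/737684038 = 17208691483147/27294309406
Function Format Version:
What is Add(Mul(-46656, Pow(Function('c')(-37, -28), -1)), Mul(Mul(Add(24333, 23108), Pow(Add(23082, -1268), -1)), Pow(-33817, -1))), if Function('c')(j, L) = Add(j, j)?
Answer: Rational(17208691483147, 27294309406) ≈ 630.49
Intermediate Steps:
Function('c')(j, L) = Mul(2, j)
Add(Mul(-46656, Pow(Function('c')(-37, -28), -1)), Mul(Mul(Add(24333, 23108), Pow(Add(23082, -1268), -1)), Pow(-33817, -1))) = Add(Mul(-46656, Pow(Mul(2, -37), -1)), Mul(Mul(Add(24333, 23108), Pow(Add(23082, -1268), -1)), Pow(-33817, -1))) = Add(Mul(-46656, Pow(-74, -1)), Mul(Mul(47441, Pow(21814, -1)), Rational(-1, 33817))) = Add(Mul(-46656, Rational(-1, 74)), Mul(Mul(47441, Rational(1, 21814)), Rational(-1, 33817))) = Add(Rational(23328, 37), Mul(Rational(47441, 21814), Rational(-1, 33817))) = Add(Rational(23328, 37), Rational(-47441, 737684038)) = Rational(17208691483147, 27294309406)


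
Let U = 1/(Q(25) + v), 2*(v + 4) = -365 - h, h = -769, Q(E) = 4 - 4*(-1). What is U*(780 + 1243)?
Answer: 2023/206 ≈ 9.8204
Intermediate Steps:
Q(E) = 8 (Q(E) = 4 + 4 = 8)
v = 198 (v = -4 + (-365 - 1*(-769))/2 = -4 + (-365 + 769)/2 = -4 + (½)*404 = -4 + 202 = 198)
U = 1/206 (U = 1/(8 + 198) = 1/206 ≈ 0.0048544)
U*(780 + 1243) = (780 + 1243)/206 = (1/206)*2023 = 2023/206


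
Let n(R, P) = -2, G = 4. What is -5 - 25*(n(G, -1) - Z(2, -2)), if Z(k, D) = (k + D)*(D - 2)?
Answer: 45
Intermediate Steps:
Z(k, D) = (-2 + D)*(D + k) (Z(k, D) = (D + k)*(-2 + D) = (-2 + D)*(D + k))
-5 - 25*(n(G, -1) - Z(2, -2)) = -5 - 25*(-2 - ((-2)**2 - 2*(-2) - 2*2 - 2*2)) = -5 - 25*(-2 - (4 + 4 - 4 - 4)) = -5 - 25*(-2 - 1*0) = -5 - 25*(-2 + 0) = -5 - 25*(-2) = -5 + 50 = 45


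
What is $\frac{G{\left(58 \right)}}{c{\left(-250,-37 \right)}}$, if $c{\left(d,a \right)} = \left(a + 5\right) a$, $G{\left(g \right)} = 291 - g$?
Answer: $\frac{233}{1184} \approx 0.19679$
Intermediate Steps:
$c{\left(d,a \right)} = a \left(5 + a\right)$ ($c{\left(d,a \right)} = \left(5 + a\right) a = a \left(5 + a\right)$)
$\frac{G{\left(58 \right)}}{c{\left(-250,-37 \right)}} = \frac{291 - 58}{\left(-37\right) \left(5 - 37\right)} = \frac{291 - 58}{\left(-37\right) \left(-32\right)} = \frac{233}{1184}$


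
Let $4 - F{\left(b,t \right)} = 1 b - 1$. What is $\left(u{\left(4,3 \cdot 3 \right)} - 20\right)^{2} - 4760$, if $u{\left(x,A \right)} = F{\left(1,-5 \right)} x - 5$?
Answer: $-4679$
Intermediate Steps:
$F{\left(b,t \right)} = 5 - b$ ($F{\left(b,t \right)} = 4 - \left(1 b - 1\right) = 4 - \left(b - 1\right) = 4 - \left(-1 + b\right) = 5 - b$)
$u{\left(x,A \right)} = -5 + 4 x$ ($u{\left(x,A \right)} = \left(5 - 1\right) x - 5 = 4 x - 5 = -5 + 4 x$)
$\left(u{\left(4,3 \cdot 3 \right)} - 20\right)^{2} - 4760 = \left(\left(-5 + 4 \cdot 4\right) - 20\right)^{2} - 4760 = \left(\left(-5 + 16\right) - 20\right)^{2} - 4760 = \left(11 - 20\right)^{2} - 4760 = \left(-9\right)^{2} - 4760 = 81 - 4760 = -4679$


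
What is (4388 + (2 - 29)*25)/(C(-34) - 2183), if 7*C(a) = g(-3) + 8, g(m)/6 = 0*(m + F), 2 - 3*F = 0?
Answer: -25991/15273 ≈ -1.7018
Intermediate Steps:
F = 2/3 (F = 2/3 - 1/3*0 = 2/3 + 0 = 2/3 ≈ 0.66667)
g(m) = 0 (g(m) = 6*(0*(m + 2/3)) = 6*(0*(2/3 + m)) = 6*0 = 0)
C(a) = 8/7 (C(a) = (0 + 8)/7 = (1/7)*8 = 8/7)
(4388 + (2 - 29)*25)/(C(-34) - 2183) = (4388 + (2 - 29)*25)/(8/7 - 2183) = (4388 - 27*25)/(-15273/7) = (4388 - 675)*(-7/15273) = 3713*(-7/15273) = -25991/15273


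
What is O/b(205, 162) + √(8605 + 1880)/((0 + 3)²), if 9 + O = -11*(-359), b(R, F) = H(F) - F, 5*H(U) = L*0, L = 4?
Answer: -1970/81 + √1165/3 ≈ -12.944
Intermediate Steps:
H(U) = 0 (H(U) = (4*0)/5 = (⅕)*0 = 0)
b(R, F) = -F (b(R, F) = 0 - F = -F)
O = 3940 (O = -9 - 11*(-359) = -9 + 3949 = 3940)
O/b(205, 162) + √(8605 + 1880)/((0 + 3)²) = 3940/((-1*162)) + √(8605 + 1880)/((0 + 3)²) = 3940/(-162) + √10485/(3²) = 3940*(-1/162) + (3*√1165)/9 = -1970/81 + (3*√1165)*(⅑) = -1970/81 + √1165/3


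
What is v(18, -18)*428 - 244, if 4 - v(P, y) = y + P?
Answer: 1468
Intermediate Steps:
v(P, y) = 4 - P - y (v(P, y) = 4 - (y + P) = 4 - (P + y) = 4 + (-P - y) = 4 - P - y)
v(18, -18)*428 - 244 = (4 - 1*18 - 1*(-18))*428 - 244 = (4 - 18 + 18)*428 - 244 = 4*428 - 244 = 1712 - 244 = 1468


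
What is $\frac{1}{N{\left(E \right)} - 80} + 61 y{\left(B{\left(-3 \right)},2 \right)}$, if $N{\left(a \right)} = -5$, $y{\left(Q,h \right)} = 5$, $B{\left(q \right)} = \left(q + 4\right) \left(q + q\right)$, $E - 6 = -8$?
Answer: $\frac{25924}{85} \approx 304.99$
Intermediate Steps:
$E = -2$ ($E = 6 - 8 = -2$)
$B{\left(q \right)} = 2 q \left(4 + q\right)$ ($B{\left(q \right)} = \left(4 + q\right) 2 q = 2 q \left(4 + q\right)$)
$\frac{1}{N{\left(E \right)} - 80} + 61 y{\left(B{\left(-3 \right)},2 \right)} = \frac{1}{-5 - 80} + 61 \cdot 5 = \frac{1}{-85} + 305 = - \frac{1}{85} + 305 = \frac{25924}{85}$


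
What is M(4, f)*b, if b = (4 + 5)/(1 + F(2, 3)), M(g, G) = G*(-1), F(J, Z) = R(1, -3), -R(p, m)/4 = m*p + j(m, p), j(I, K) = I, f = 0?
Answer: 0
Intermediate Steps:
R(p, m) = -4*m - 4*m*p (R(p, m) = -4*(m*p + m) = -4*(m + m*p) = -4*m - 4*m*p)
F(J, Z) = 24 (F(J, Z) = 4*(-3)*(-1 - 1*1) = 4*(-3)*(-1 - 1) = 4*(-3)*(-2) = 24)
M(g, G) = -G
b = 9/25 (b = (4 + 5)/(1 + 24) = 9/25 ≈ 0.36000)
M(4, f)*b = -1*0*(9/25) = 0*(9/25) = 0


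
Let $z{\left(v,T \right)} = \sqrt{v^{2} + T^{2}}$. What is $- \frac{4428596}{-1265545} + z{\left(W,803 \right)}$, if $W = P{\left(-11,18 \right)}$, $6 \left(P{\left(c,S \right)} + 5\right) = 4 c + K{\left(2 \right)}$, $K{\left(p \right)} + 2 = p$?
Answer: $\frac{4428596}{1265545} + \frac{5 \sqrt{232186}}{3} \approx 806.59$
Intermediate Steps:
$K{\left(p \right)} = -2 + p$
$P{\left(c,S \right)} = -5 + \frac{2 c}{3}$ ($P{\left(c,S \right)} = -5 + \frac{4 c + \left(-2 + 2\right)}{6} = -5 + \frac{4 c + 0}{6} = -5 + \frac{4 c}{6} = -5 + \frac{2 c}{3}$)
$W = - \frac{37}{3}$ ($W = -5 + \frac{2}{3} \left(-11\right) = -5 - \frac{22}{3} = - \frac{37}{3} \approx -12.333$)
$z{\left(v,T \right)} = \sqrt{T^{2} + v^{2}}$
$- \frac{4428596}{-1265545} + z{\left(W,803 \right)} = - \frac{4428596}{-1265545} + \sqrt{803^{2} + \left(- \frac{37}{3}\right)^{2}} = \left(-4428596\right) \left(- \frac{1}{1265545}\right) + \sqrt{644809 + \frac{1369}{9}} = \frac{4428596}{1265545} + \sqrt{\frac{5804650}{9}} = \frac{4428596}{1265545} + \frac{5 \sqrt{232186}}{3}$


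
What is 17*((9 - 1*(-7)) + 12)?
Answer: 476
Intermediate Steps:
17*((9 - 1*(-7)) + 12) = 17*((9 + 7) + 12) = 17*(16 + 12) = 17*28 = 476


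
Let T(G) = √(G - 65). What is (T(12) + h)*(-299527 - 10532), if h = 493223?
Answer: -152928230157 - 310059*I*√53 ≈ -1.5293e+11 - 2.2573e+6*I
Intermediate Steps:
T(G) = √(-65 + G)
(T(12) + h)*(-299527 - 10532) = (√(-65 + 12) + 493223)*(-299527 - 10532) = (√(-53) + 493223)*(-310059) = (I*√53 + 493223)*(-310059) = (493223 + I*√53)*(-310059) = -152928230157 - 310059*I*√53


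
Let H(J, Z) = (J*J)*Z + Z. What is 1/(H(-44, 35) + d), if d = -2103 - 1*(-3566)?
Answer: 1/69258 ≈ 1.4439e-5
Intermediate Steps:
d = 1463 (d = -2103 + 3566 = 1463)
H(J, Z) = Z + Z*J**2 (H(J, Z) = J**2*Z + Z = Z*J**2 + Z = Z + Z*J**2)
1/(H(-44, 35) + d) = 1/(35*(1 + (-44)**2) + 1463) = 1/(35*(1 + 1936) + 1463) = 1/(35*1937 + 1463) = 1/(67795 + 1463) = 1/69258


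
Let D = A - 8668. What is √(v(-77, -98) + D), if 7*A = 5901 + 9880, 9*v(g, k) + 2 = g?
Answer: 8*I*√44254/21 ≈ 80.14*I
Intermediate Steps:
v(g, k) = -2/9 + g/9
A = 15781/7 (A = (5901 + 9880)/7 = (⅐)*15781 = 15781/7 ≈ 2254.4)
D = -44895/7 (D = 15781/7 - 8668 = -44895/7 ≈ -6413.6)
√(v(-77, -98) + D) = √((-2/9 + (⅑)*(-77)) - 44895/7) = √((-2/9 - 77/9) - 44895/7) = √(-79/9 - 44895/7) = √(-404608/63) = 8*I*√44254/21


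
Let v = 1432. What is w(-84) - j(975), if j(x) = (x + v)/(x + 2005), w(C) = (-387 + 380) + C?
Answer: -273587/2980 ≈ -91.808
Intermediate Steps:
w(C) = -7 + C
j(x) = (1432 + x)/(2005 + x) (j(x) = (x + 1432)/(x + 2005) = (1432 + x)/(2005 + x))
w(-84) - j(975) = (-7 - 84) - (1432 + 975)/(2005 + 975) = -91 - 2407/2980 = -273587/2980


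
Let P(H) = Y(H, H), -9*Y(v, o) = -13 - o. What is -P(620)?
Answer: -211/3 ≈ -70.333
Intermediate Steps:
Y(v, o) = 13/9 + o/9 (Y(v, o) = -(-13 - o)/9 = 13/9 + o/9)
P(H) = 13/9 + H/9
-P(620) = -(13/9 + (⅑)*620) = -(13/9 + 620/9) = -1*211/3 = -211/3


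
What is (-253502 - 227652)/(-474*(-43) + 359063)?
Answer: -481154/379445 ≈ -1.2680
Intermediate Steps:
(-253502 - 227652)/(-474*(-43) + 359063) = -481154/(20382 + 359063) = -481154/379445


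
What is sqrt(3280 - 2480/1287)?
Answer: 64*sqrt(147290)/429 ≈ 57.254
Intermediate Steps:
sqrt(3280 - 2480/1287) = sqrt(4218880/1287) = 64*sqrt(147290)/429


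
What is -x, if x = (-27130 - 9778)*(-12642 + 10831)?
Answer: -66840388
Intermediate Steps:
x = 66840388 (x = -36908*(-1811) = 66840388)
-x = -1*66840388 = -66840388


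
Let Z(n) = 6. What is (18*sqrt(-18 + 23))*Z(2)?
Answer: 108*sqrt(5) ≈ 241.50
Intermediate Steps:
(18*sqrt(-18 + 23))*Z(2) = (18*sqrt(-18 + 23))*6 = (18*sqrt(5))*6 = 108*sqrt(5)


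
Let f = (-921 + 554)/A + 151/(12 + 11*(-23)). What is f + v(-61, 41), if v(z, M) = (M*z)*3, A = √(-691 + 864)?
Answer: -1808374/241 - 367*√173/173 ≈ -7531.5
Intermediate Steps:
A = √173 ≈ 13.153
v(z, M) = 3*M*z
f = -151/241 - 367*√173/173 (f = (-921 + 554)/(√173) + 151/(12 + 11*(-23)) = -367*√173/173 + 151/(12 - 253) = -367*√173/173 + 151/(-241) = -367*√173/173 + 151*(-1/241) = -367*√173/173 - 151/241 = -151/241 - 367*√173/173 ≈ -28.529)
f + v(-61, 41) = (-151/241 - 367*√173/173) + 3*41*(-61) = (-151/241 - 367*√173/173) - 7503 = -1808374/241 - 367*√173/173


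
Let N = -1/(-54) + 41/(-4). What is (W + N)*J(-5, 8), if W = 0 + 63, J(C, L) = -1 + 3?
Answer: 5699/54 ≈ 105.54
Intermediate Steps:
N = -1105/108 (N = -1*(-1/54) + 41*(-1/4) = 1/54 - 41/4 = -1105/108 ≈ -10.231)
J(C, L) = 2
W = 63
(W + N)*J(-5, 8) = (63 - 1105/108)*2 = (5699/108)*2 = 5699/54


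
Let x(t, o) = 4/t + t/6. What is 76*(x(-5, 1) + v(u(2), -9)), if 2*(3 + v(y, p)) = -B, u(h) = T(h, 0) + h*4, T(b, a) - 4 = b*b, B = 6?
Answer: -8702/15 ≈ -580.13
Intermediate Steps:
T(b, a) = 4 + b² (T(b, a) = 4 + b*b = 4 + b²)
u(h) = 4 + h² + 4*h (u(h) = (4 + h²) + h*4 = (4 + h²) + 4*h = 4 + h² + 4*h)
x(t, o) = 4/t + t/6 (x(t, o) = 4/t + t*(⅙) = 4/t + t/6)
v(y, p) = -6 (v(y, p) = -3 + (-1*6)/2 = -3 + (½)*(-6) = -3 - 3 = -6)
76*(x(-5, 1) + v(u(2), -9)) = 76*((4/(-5) + (⅙)*(-5)) - 6) = 76*((4*(-⅕) - ⅚) - 6) = 76*((-⅘ - ⅚) - 6) = 76*(-49/30 - 6) = 76*(-229/30) = -8702/15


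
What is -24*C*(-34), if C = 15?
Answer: 12240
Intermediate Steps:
-24*C*(-34) = -24*15*(-34) = -360*(-34) = 12240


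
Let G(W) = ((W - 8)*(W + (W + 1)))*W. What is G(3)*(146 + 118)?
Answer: -27720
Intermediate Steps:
G(W) = W*(1 + 2*W)*(-8 + W) (G(W) = ((-8 + W)*(W + (1 + W)))*W = ((-8 + W)*(1 + 2*W))*W = ((1 + 2*W)*(-8 + W))*W = W*(1 + 2*W)*(-8 + W))
G(3)*(146 + 118) = (3*(-8 - 15*3 + 2*3**2))*(146 + 118) = (3*(-8 - 45 + 2*9))*264 = (3*(-8 - 45 + 18))*264 = (3*(-35))*264 = -105*264 = -27720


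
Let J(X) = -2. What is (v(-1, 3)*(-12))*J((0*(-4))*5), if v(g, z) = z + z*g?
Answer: 0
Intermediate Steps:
v(g, z) = z + g*z
(v(-1, 3)*(-12))*J((0*(-4))*5) = ((3*(1 - 1))*(-12))*(-2) = ((3*0)*(-12))*(-2) = (0*(-12))*(-2) = 0*(-2) = 0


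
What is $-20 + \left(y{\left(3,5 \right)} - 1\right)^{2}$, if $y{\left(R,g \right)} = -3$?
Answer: $-4$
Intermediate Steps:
$-20 + \left(y{\left(3,5 \right)} - 1\right)^{2} = -20 + \left(-3 - 1\right)^{2} = -20 + \left(-4\right)^{2} = -20 + 16 = -4$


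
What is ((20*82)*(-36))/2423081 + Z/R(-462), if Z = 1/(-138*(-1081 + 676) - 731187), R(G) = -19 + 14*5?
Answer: -2033348701961/83451265832907 ≈ -0.024366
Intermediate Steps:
R(G) = 51 (R(G) = -19 + 70 = 51)
Z = -1/675297 (Z = 1/(-138*(-405) - 731187) = 1/(55890 - 731187) = 1/(-675297) = -1/675297 ≈ -1.4808e-6)
((20*82)*(-36))/2423081 + Z/R(-462) = ((20*82)*(-36))/2423081 - 1/675297/51 = (1640*(-36))*(1/2423081) - 1/675297*1/51 = -59040*1/2423081 - 1/34440147 = -59040/2423081 - 1/34440147 = -2033348701961/83451265832907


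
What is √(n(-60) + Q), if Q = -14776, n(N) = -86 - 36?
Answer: I*√14898 ≈ 122.06*I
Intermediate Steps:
n(N) = -122
√(n(-60) + Q) = √(-122 - 14776) = √(-14898) = I*√14898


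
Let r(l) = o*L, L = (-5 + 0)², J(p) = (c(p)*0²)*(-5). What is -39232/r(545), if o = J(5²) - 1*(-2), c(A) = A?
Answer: -19616/25 ≈ -784.64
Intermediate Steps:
J(p) = 0 (J(p) = (p*0²)*(-5) = (p*0)*(-5) = 0*(-5) = 0)
L = 25 (L = (-5)² = 25)
o = 2 (o = 0 - 1*(-2) = 0 + 2 = 2)
r(l) = 50 (r(l) = 2*25 = 50)
-39232/r(545) = -39232/50 = -39232*1/50 = -19616/25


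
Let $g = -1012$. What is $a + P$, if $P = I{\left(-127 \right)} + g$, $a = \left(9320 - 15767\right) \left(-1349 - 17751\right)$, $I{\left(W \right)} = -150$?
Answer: $123136538$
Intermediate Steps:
$a = 123137700$ ($a = \left(-6447\right) \left(-19100\right) = 123137700$)
$P = -1162$ ($P = -150 - 1012 = -1162$)
$a + P = 123137700 - 1162 = 123136538$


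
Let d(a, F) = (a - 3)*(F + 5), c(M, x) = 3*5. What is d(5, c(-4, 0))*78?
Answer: 3120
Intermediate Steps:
c(M, x) = 15
d(a, F) = (-3 + a)*(5 + F)
d(5, c(-4, 0))*78 = (-15 - 3*15 + 5*5 + 15*5)*78 = (-15 - 45 + 25 + 75)*78 = 40*78 = 3120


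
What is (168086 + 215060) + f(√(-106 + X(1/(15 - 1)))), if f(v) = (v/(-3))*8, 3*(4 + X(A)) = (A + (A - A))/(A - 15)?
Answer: 383146 - 8*I*√43244817/1881 ≈ 3.8315e+5 - 27.968*I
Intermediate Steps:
X(A) = -4 + A/(3*(-15 + A)) (X(A) = -4 + ((A + (A - A))/(A - 15))/3 = -4 + ((A + 0)/(-15 + A))/3 = -4 + (A/(-15 + A))/3 = -4 + A/(3*(-15 + A)))
f(v) = -8*v/3 (f(v) = (v*(-⅓))*8 = -v/3*8 = -8*v/3)
(168086 + 215060) + f(√(-106 + X(1/(15 - 1)))) = (168086 + 215060) - 8*√(-106 + (180 - 11/(15 - 1))/(3*(-15 + 1/(15 - 1))))/3 = 383146 - 8*√(-106 + (180 - 11/14)/(3*(-15 + 1/14)))/3 = 383146 - 8*√(-106 + (180 - 11*1/14)/(3*(-15 + 1/14)))/3 = 383146 - 8*√(-106 + (180 - 11/14)/(3*(-209/14)))/3 = 383146 - 8*√(-106 + (⅓)*(-14/209)*(2509/14))/3 = 383146 - 8*√(-106 - 2509/627)/3 = 383146 - 8*I*√43244817/1881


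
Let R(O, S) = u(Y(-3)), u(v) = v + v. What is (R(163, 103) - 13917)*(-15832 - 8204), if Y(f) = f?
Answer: 334653228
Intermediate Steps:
u(v) = 2*v
R(O, S) = -6 (R(O, S) = 2*(-3) = -6)
(R(163, 103) - 13917)*(-15832 - 8204) = (-6 - 13917)*(-15832 - 8204) = -13923*(-24036) = 334653228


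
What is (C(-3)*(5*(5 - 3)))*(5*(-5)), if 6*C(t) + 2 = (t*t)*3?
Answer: -3125/3 ≈ -1041.7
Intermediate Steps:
C(t) = -1/3 + t**2/2 (C(t) = -1/3 + ((t*t)*3)/6 = -1/3 + (t**2*3)/6 = -1/3 + (3*t**2)/6 = -1/3 + t**2/2)
(C(-3)*(5*(5 - 3)))*(5*(-5)) = ((-1/3 + (1/2)*(-3)**2)*(5*(5 - 3)))*(5*(-5)) = ((-1/3 + (1/2)*9)*(5*2))*(-25) = ((-1/3 + 9/2)*10)*(-25) = ((25/6)*10)*(-25) = (125/3)*(-25) = -3125/3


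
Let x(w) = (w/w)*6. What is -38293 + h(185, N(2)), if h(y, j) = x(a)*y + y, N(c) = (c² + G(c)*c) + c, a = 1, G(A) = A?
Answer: -36998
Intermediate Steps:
N(c) = c + 2*c² (N(c) = (c² + c*c) + c = (c² + c²) + c = 2*c² + c = c + 2*c²)
x(w) = 6 (x(w) = 1*6 = 6)
h(y, j) = 7*y (h(y, j) = 6*y + y = 7*y)
-38293 + h(185, N(2)) = -38293 + 7*185 = -38293 + 1295 = -36998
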